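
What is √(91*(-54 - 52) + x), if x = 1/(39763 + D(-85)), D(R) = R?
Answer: I*√15186119136186/39678 ≈ 98.214*I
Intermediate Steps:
x = 1/39678 (x = 1/(39763 - 85) = 1/39678 ≈ 2.5203e-5)
√(91*(-54 - 52) + x) = √(91*(-54 - 52) + 1/39678) = √(91*(-106) + 1/39678) = √(-9646 + 1/39678) = √(-382733987/39678) = I*√15186119136186/39678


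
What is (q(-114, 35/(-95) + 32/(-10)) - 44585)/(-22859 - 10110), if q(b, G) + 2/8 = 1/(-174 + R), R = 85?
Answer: 15872353/11736964 ≈ 1.3523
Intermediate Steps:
q(b, G) = -93/356 (q(b, G) = -¼ + 1/(-174 + 85) = -¼ + 1/(-89) = -¼ - 1/89 = -93/356)
(q(-114, 35/(-95) + 32/(-10)) - 44585)/(-22859 - 10110) = (-93/356 - 44585)/(-22859 - 10110) = -15872353/356/(-32969) = -15872353/356*(-1/32969) = 15872353/11736964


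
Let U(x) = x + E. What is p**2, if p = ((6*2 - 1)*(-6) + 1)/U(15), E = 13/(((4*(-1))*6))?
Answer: 2433600/120409 ≈ 20.211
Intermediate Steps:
E = -13/24 (E = 13/((-4*6)) = 13/(-24) = 13*(-1/24) = -13/24 ≈ -0.54167)
U(x) = -13/24 + x (U(x) = x - 13/24 = -13/24 + x)
p = -1560/347 (p = ((6*2 - 1)*(-6) + 1)/(-13/24 + 15) = ((12 - 1)*(-6) + 1)/(347/24) = (11*(-6) + 1)*(24/347) = (-66 + 1)*(24/347) = -65*24/347 = -1560/347 ≈ -4.4957)
p**2 = (-1560/347)**2 = 2433600/120409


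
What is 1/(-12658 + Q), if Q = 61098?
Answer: 1/48440 ≈ 2.0644e-5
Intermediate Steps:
1/(-12658 + Q) = 1/(-12658 + 61098) = 1/48440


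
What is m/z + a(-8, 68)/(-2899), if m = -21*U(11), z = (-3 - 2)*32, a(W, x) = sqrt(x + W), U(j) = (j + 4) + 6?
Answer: 441/160 - 2*sqrt(15)/2899 ≈ 2.7536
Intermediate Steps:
U(j) = 10 + j (U(j) = (4 + j) + 6 = 10 + j)
a(W, x) = sqrt(W + x)
z = -160 (z = -5*32 = -160)
m = -441 (m = -21*(10 + 11) = -21*21 = -441)
m/z + a(-8, 68)/(-2899) = -441/(-160) + sqrt(-8 + 68)/(-2899) = -441*(-1/160) + sqrt(60)*(-1/2899) = 441/160 + (2*sqrt(15))*(-1/2899) = 441/160 - 2*sqrt(15)/2899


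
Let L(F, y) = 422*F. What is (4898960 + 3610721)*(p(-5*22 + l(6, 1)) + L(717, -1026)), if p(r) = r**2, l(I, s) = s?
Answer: 2675911738855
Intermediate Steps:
(4898960 + 3610721)*(p(-5*22 + l(6, 1)) + L(717, -1026)) = (4898960 + 3610721)*((-5*22 + 1)**2 + 422*717) = 8509681*((-110 + 1)**2 + 302574) = 8509681*((-109)**2 + 302574) = 8509681*(11881 + 302574) = 8509681*314455 = 2675911738855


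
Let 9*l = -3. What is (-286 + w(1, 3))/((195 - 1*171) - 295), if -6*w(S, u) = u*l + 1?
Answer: 286/271 ≈ 1.0554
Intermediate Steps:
l = -⅓ (l = (⅑)*(-3) = -⅓ ≈ -0.33333)
w(S, u) = -⅙ + u/18 (w(S, u) = -(u*(-⅓) + 1)/6 = -(-u/3 + 1)/6 = -(1 - u/3)/6 = -⅙ + u/18)
(-286 + w(1, 3))/((195 - 1*171) - 295) = (-286 + (-⅙ + (1/18)*3))/((195 - 1*171) - 295) = (-286 + (-⅙ + ⅙))/((195 - 171) - 295) = (-286 + 0)/(24 - 295) = -286/(-271) = -286*(-1/271) = 286/271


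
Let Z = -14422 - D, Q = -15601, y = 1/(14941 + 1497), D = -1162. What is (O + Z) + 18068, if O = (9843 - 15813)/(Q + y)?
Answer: 411035355452/85483079 ≈ 4808.4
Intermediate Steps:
y = 1/16438 ≈ 6.0835e-5
O = 32711620/85483079 (O = (9843 - 15813)/(-15601 + 1/16438) = -5970/(-256449237/16438) = -5970*(-16438/256449237) = 32711620/85483079 ≈ 0.38267)
Z = -13260 (Z = -14422 - 1*(-1162) = -14422 + 1162 = -13260)
(O + Z) + 18068 = (32711620/85483079 - 13260) + 18068 = -1133472915920/85483079 + 18068 = 411035355452/85483079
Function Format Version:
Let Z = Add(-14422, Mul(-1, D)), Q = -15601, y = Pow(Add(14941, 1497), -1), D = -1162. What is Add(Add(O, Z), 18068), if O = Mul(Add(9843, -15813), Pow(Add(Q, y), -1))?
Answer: Rational(411035355452, 85483079) ≈ 4808.4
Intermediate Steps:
y = Rational(1, 16438) (y = Pow(16438, -1) = Rational(1, 16438) ≈ 6.0835e-5)
O = Rational(32711620, 85483079) (O = Mul(Add(9843, -15813), Pow(Add(-15601, Rational(1, 16438)), -1)) = Mul(-5970, Pow(Rational(-256449237, 16438), -1)) = Mul(-5970, Rational(-16438, 256449237)) = Rational(32711620, 85483079) ≈ 0.38267)
Z = -13260 (Z = Add(-14422, Mul(-1, -1162)) = Add(-14422, 1162) = -13260)
Add(Add(O, Z), 18068) = Add(Add(Rational(32711620, 85483079), -13260), 18068) = Add(Rational(-1133472915920, 85483079), 18068) = Rational(411035355452, 85483079)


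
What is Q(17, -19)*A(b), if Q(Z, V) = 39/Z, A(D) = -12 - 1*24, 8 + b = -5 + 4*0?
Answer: -1404/17 ≈ -82.588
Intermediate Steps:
b = -13 (b = -8 + (-5 + 4*0) = -8 + (-5 + 0) = -8 - 5 = -13)
A(D) = -36 (A(D) = -12 - 24 = -36)
Q(17, -19)*A(b) = (39/17)*(-36) = -1404/17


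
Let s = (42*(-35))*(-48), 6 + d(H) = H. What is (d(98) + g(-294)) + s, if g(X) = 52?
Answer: 70704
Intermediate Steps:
d(H) = -6 + H
s = 70560 (s = -1470*(-48) = 70560)
(d(98) + g(-294)) + s = ((-6 + 98) + 52) + 70560 = (92 + 52) + 70560 = 144 + 70560 = 70704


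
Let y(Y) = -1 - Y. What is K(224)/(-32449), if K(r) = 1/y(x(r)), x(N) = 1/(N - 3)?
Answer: 221/7203678 ≈ 3.0679e-5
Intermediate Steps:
x(N) = 1/(-3 + N)
K(r) = 1/(-1 - 1/(-3 + r))
K(224)/(-32449) = ((3 - 1*224)/(-2 + 224))/(-32449) = ((3 - 224)/222)*(-1/32449) = ((1/222)*(-221))*(-1/32449) = -221/222*(-1/32449) = 221/7203678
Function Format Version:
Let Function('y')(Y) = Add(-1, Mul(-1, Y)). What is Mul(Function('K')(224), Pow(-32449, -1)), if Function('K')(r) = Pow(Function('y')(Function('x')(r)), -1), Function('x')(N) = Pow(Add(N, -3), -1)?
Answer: Rational(221, 7203678) ≈ 3.0679e-5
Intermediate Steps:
Function('x')(N) = Pow(Add(-3, N), -1)
Function('K')(r) = Pow(Add(-1, Mul(-1, Pow(Add(-3, r), -1))), -1)
Mul(Function('K')(224), Pow(-32449, -1)) = Mul(Mul(Pow(Add(-2, 224), -1), Add(3, Mul(-1, 224))), Pow(-32449, -1)) = Mul(Mul(Pow(222, -1), Add(3, -224)), Rational(-1, 32449)) = Mul(Mul(Rational(1, 222), -221), Rational(-1, 32449)) = Mul(Rational(-221, 222), Rational(-1, 32449)) = Rational(221, 7203678)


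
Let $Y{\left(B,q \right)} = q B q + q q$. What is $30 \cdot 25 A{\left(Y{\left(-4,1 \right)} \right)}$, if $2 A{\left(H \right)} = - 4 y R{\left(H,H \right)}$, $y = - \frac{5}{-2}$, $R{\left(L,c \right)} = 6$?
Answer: $-22500$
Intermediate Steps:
$Y{\left(B,q \right)} = q^{2} + B q^{2}$ ($Y{\left(B,q \right)} = B q q + q^{2} = B q^{2} + q^{2} = q^{2} + B q^{2}$)
$y = \frac{5}{2}$ ($y = \left(-5\right) \left(- \frac{1}{2}\right) = \frac{5}{2} \approx 2.5$)
$A{\left(H \right)} = -30$ ($A{\left(H \right)} = \frac{\left(-4\right) \frac{5}{2} \cdot 6}{2} = \frac{\left(-10\right) 6}{2} = \frac{1}{2} \left(-60\right) = -30$)
$30 \cdot 25 A{\left(Y{\left(-4,1 \right)} \right)} = 30 \cdot 25 \left(-30\right) = 750 \left(-30\right) = -22500$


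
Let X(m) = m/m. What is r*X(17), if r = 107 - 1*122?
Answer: -15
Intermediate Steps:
r = -15 (r = 107 - 122 = -15)
X(m) = 1
r*X(17) = -15*1 = -15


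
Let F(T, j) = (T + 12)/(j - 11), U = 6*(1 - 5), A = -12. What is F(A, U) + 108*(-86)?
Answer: -9288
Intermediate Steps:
U = -24 (U = 6*(-4) = -24)
F(T, j) = (12 + T)/(-11 + j)
F(A, U) + 108*(-86) = (12 - 12)/(-11 - 24) + 108*(-86) = 0/(-35) - 9288 = -1/35*0 - 9288 = 0 - 9288 = -9288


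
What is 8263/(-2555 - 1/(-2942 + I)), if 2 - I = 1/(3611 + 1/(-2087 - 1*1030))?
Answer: -273432023360691/84547830894649 ≈ -3.2341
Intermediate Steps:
I = 22507855/11255486 (I = 2 - 1/(3611 + 1/(-2087 - 1*1030)) = 2 - 1/(3611 + 1/(-2087 - 1030)) = 2 - 1/(3611 + 1/(-3117)) = 2 - 1/(3611 - 1/3117) = 2 - 1/11255486/3117 = 2 - 1*3117/11255486 = 2 - 3117/11255486 = 22507855/11255486 ≈ 1.9997)
8263/(-2555 - 1/(-2942 + I)) = 8263/(-2555 - 1/(-2942 + 22507855/11255486)) = 8263/(-2555 - 1/(-33091131957/11255486)) = 8263/(-2555 - 1*(-11255486/33091131957)) = 8263/(-2555 + 11255486/33091131957) = 8263/(-84547830894649/33091131957) = 8263*(-33091131957/84547830894649) = -273432023360691/84547830894649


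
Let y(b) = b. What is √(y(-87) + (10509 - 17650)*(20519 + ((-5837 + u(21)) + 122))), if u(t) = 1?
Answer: 4*I*√6607662 ≈ 10282.0*I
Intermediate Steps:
√(y(-87) + (10509 - 17650)*(20519 + ((-5837 + u(21)) + 122))) = √(-87 + (10509 - 17650)*(20519 + ((-5837 + 1) + 122))) = √(-87 - 7141*(20519 + (-5836 + 122))) = √(-87 - 7141*(20519 - 5714)) = √(-87 - 7141*14805) = √(-87 - 105722505) = √(-105722592) = 4*I*√6607662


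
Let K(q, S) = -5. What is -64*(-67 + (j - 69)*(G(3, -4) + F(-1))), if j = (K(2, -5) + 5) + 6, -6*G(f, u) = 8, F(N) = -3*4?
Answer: -49472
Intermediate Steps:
F(N) = -12
G(f, u) = -4/3 (G(f, u) = -⅙*8 = -4/3)
j = 6 (j = (-5 + 5) + 6 = 0 + 6 = 6)
-64*(-67 + (j - 69)*(G(3, -4) + F(-1))) = -64*(-67 + (6 - 69)*(-4/3 - 12)) = -64*(-67 - 63*(-40/3)) = -64*(-67 + 840) = -64*773 = -49472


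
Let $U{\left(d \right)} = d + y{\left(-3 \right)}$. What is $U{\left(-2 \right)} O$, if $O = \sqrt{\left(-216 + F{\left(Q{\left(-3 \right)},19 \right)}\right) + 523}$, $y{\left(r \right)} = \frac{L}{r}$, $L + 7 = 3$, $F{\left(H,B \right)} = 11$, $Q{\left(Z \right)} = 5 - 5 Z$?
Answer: $- \frac{2 \sqrt{318}}{3} \approx -11.888$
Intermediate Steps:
$L = -4$ ($L = -7 + 3 = -4$)
$y{\left(r \right)} = - \frac{4}{r}$
$U{\left(d \right)} = \frac{4}{3} + d$ ($U{\left(d \right)} = d - \frac{4}{-3} = d - - \frac{4}{3} = d + \frac{4}{3} = \frac{4}{3} + d$)
$O = \sqrt{318}$ ($O = \sqrt{\left(-216 + 11\right) + 523} = \sqrt{-205 + 523} = \sqrt{318} \approx 17.833$)
$U{\left(-2 \right)} O = \left(\frac{4}{3} - 2\right) \sqrt{318} = - \frac{2 \sqrt{318}}{3}$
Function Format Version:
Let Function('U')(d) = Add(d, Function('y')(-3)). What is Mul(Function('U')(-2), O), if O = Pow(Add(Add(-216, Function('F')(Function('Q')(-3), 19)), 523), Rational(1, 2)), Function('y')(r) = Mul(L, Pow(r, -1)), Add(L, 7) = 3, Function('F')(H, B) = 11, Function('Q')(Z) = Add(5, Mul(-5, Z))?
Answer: Mul(Rational(-2, 3), Pow(318, Rational(1, 2))) ≈ -11.888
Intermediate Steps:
L = -4 (L = Add(-7, 3) = -4)
Function('y')(r) = Mul(-4, Pow(r, -1))
Function('U')(d) = Add(Rational(4, 3), d) (Function('U')(d) = Add(d, Mul(-4, Pow(-3, -1))) = Add(d, Mul(-4, Rational(-1, 3))) = Add(d, Rational(4, 3)) = Add(Rational(4, 3), d))
O = Pow(318, Rational(1, 2)) (O = Pow(Add(Add(-216, 11), 523), Rational(1, 2)) = Pow(Add(-205, 523), Rational(1, 2)) = Pow(318, Rational(1, 2)) ≈ 17.833)
Mul(Function('U')(-2), O) = Mul(Add(Rational(4, 3), -2), Pow(318, Rational(1, 2))) = Mul(Rational(-2, 3), Pow(318, Rational(1, 2)))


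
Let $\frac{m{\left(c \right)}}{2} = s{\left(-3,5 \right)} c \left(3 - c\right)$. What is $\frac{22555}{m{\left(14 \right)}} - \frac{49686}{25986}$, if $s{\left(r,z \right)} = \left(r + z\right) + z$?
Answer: $- \frac{115539541}{9337636} \approx -12.374$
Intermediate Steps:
$s{\left(r,z \right)} = r + 2 z$
$m{\left(c \right)} = 14 c \left(3 - c\right)$ ($m{\left(c \right)} = 2 \left(-3 + 2 \cdot 5\right) c \left(3 - c\right) = 2 \left(-3 + 10\right) c \left(3 - c\right) = 2 \cdot 7 c \left(3 - c\right) = 14 c \left(3 - c\right)$)
$\frac{22555}{m{\left(14 \right)}} - \frac{49686}{25986} = \frac{22555}{14 \cdot 14 \left(3 - 14\right)} - \frac{49686}{25986} = \frac{22555}{14 \cdot 14 \left(3 - 14\right)} - \frac{8281}{4331} = \frac{22555}{14 \cdot 14 \left(-11\right)} - \frac{8281}{4331} = \frac{22555}{-2156} - \frac{8281}{4331} = 22555 \left(- \frac{1}{2156}\right) - \frac{8281}{4331} = - \frac{22555}{2156} - \frac{8281}{4331} = - \frac{115539541}{9337636}$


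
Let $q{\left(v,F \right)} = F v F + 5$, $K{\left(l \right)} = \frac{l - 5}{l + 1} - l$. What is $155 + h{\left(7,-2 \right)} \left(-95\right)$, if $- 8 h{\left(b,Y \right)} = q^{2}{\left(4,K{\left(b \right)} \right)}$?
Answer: $\frac{53314935}{128} \approx 4.1652 \cdot 10^{5}$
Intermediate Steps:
$K{\left(l \right)} = - l + \frac{-5 + l}{1 + l}$ ($K{\left(l \right)} = \frac{-5 + l}{1 + l} - l = - l + \frac{-5 + l}{1 + l}$)
$q{\left(v,F \right)} = 5 + v F^{2}$ ($q{\left(v,F \right)} = v F^{2} + 5 = 5 + v F^{2}$)
$h{\left(b,Y \right)} = - \frac{\left(5 + \frac{4 \left(-5 - b^{2}\right)^{2}}{\left(1 + b\right)^{2}}\right)^{2}}{8}$ ($h{\left(b,Y \right)} = - \frac{\left(5 + 4 \left(\frac{-5 - b^{2}}{1 + b}\right)^{2}\right)^{2}}{8} = - \frac{\left(5 + 4 \frac{\left(-5 - b^{2}\right)^{2}}{\left(1 + b\right)^{2}}\right)^{2}}{8} = - \frac{\left(5 + \frac{4 \left(-5 - b^{2}\right)^{2}}{\left(1 + b\right)^{2}}\right)^{2}}{8}$)
$155 + h{\left(7,-2 \right)} \left(-95\right) = 155 + - \frac{\left(4 \left(5 + 7^{2}\right)^{2} + 5 \left(1 + 7\right)^{2}\right)^{2}}{8 \left(1 + 7\right)^{4}} \left(-95\right) = 155 + - \frac{\left(4 \left(5 + 49\right)^{2} + 5 \cdot 8^{2}\right)^{2}}{8 \cdot 4096} \left(-95\right) = 155 + \left(- \frac{1}{8}\right) \frac{1}{4096} \left(4 \cdot 54^{2} + 5 \cdot 64\right)^{2} \left(-95\right) = 155 + \left(- \frac{1}{8}\right) \frac{1}{4096} \left(4 \cdot 2916 + 320\right)^{2} \left(-95\right) = 155 + \left(- \frac{1}{8}\right) \frac{1}{4096} \left(11664 + 320\right)^{2} \left(-95\right) = 155 + \left(- \frac{1}{8}\right) \frac{1}{4096} \cdot 11984^{2} \left(-95\right) = 155 + \left(- \frac{1}{8}\right) \frac{1}{4096} \cdot 143616256 \left(-95\right) = 155 - - \frac{53295095}{128} = 155 + \frac{53295095}{128} = \frac{53314935}{128}$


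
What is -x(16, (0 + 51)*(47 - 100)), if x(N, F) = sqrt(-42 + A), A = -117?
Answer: -I*sqrt(159) ≈ -12.61*I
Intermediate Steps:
x(N, F) = I*sqrt(159) (x(N, F) = sqrt(-42 - 117) = sqrt(-159) = I*sqrt(159))
-x(16, (0 + 51)*(47 - 100)) = -I*sqrt(159)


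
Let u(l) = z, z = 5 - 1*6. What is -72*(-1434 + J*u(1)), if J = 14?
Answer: 104256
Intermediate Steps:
z = -1 (z = 5 - 6 = -1)
u(l) = -1
-72*(-1434 + J*u(1)) = -72*(-1434 + 14*(-1)) = -72*(-1434 - 14) = -72*(-1448) = 104256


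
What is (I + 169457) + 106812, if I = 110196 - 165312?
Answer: 221153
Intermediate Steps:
I = -55116
(I + 169457) + 106812 = (-55116 + 169457) + 106812 = 114341 + 106812 = 221153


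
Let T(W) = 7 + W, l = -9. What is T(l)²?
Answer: 4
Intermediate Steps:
T(l)² = (7 - 9)² = (-2)² = 4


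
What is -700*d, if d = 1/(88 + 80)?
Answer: -25/6 ≈ -4.1667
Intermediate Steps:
d = 1/168 ≈ 0.0059524
-700*d = -700*1/168 = -25/6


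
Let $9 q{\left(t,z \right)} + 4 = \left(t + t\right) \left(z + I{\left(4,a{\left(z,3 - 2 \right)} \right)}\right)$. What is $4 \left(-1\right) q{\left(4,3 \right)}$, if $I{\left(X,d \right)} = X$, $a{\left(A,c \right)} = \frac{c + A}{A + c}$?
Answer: $- \frac{208}{9} \approx -23.111$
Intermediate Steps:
$a{\left(A,c \right)} = 1$ ($a{\left(A,c \right)} = \frac{A + c}{A + c} = 1$)
$q{\left(t,z \right)} = - \frac{4}{9} + \frac{2 t \left(4 + z\right)}{9}$ ($q{\left(t,z \right)} = - \frac{4}{9} + \frac{\left(t + t\right) \left(z + 4\right)}{9} = - \frac{4}{9} + \frac{2 t \left(4 + z\right)}{9}$)
$4 \left(-1\right) q{\left(4,3 \right)} = 4 \left(-1\right) \left(- \frac{4}{9} + \frac{8}{9} \cdot 4 + \frac{2}{9} \cdot 4 \cdot 3\right) = - 4 \left(- \frac{4}{9} + \frac{32}{9} + \frac{8}{3}\right) = \left(-4\right) \frac{52}{9} = - \frac{208}{9}$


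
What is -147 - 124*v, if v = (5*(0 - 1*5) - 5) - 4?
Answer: 4069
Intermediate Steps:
v = -34 (v = (5*(0 - 5) - 5) - 4 = (5*(-5) - 5) - 4 = (-25 - 5) - 4 = -30 - 4 = -34)
-147 - 124*v = -147 - 124*(-34) = -147 + 4216 = 4069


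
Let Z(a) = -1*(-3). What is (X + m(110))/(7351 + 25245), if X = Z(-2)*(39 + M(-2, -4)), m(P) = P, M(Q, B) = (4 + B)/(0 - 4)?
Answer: 227/32596 ≈ 0.0069640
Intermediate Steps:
Z(a) = 3
M(Q, B) = -1 - B/4 (M(Q, B) = (4 + B)/(-4) = (4 + B)*(-1/4) = -1 - B/4)
X = 117 (X = 3*(39 + (-1 - 1/4*(-4))) = 3*(39 + (-1 + 1)) = 3*(39 + 0) = 3*39 = 117)
(X + m(110))/(7351 + 25245) = (117 + 110)/(7351 + 25245) = 227/32596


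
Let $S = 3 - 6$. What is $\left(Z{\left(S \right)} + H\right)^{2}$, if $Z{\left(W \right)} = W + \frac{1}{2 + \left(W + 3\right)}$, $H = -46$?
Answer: $\frac{9409}{4} \approx 2352.3$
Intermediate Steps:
$S = -3$ ($S = 3 - 6 = -3$)
$Z{\left(W \right)} = W + \frac{1}{5 + W}$ ($Z{\left(W \right)} = W + \frac{1}{2 + \left(3 + W\right)} = W + \frac{1}{5 + W}$)
$\left(Z{\left(S \right)} + H\right)^{2} = \left(\frac{1 + \left(-3\right)^{2} + 5 \left(-3\right)}{5 - 3} - 46\right)^{2} = \left(\frac{1 + 9 - 15}{2} - 46\right)^{2} = \left(\frac{1}{2} \left(-5\right) - 46\right)^{2} = \left(- \frac{5}{2} - 46\right)^{2} = \left(- \frac{97}{2}\right)^{2} = \frac{9409}{4}$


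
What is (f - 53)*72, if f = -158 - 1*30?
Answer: -17352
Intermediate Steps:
f = -188 (f = -158 - 30 = -188)
(f - 53)*72 = (-188 - 53)*72 = -241*72 = -17352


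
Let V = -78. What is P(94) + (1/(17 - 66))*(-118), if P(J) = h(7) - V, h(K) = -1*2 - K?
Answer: 3499/49 ≈ 71.408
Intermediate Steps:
h(K) = -2 - K
P(J) = 69 (P(J) = (-2 - 1*7) - 1*(-78) = (-2 - 7) + 78 = -9 + 78 = 69)
P(94) + (1/(17 - 66))*(-118) = 69 + (1/(17 - 66))*(-118) = 69 + (1/(-49))*(-118) = 69 - 1/49*1*(-118) = 69 - 1/49*(-118) = 69 + 118/49 = 3499/49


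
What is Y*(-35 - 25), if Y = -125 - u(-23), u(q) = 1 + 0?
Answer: 7560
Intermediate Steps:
u(q) = 1
Y = -126 (Y = -125 - 1*1 = -125 - 1 = -126)
Y*(-35 - 25) = -126*(-35 - 25) = -126*(-60) = 7560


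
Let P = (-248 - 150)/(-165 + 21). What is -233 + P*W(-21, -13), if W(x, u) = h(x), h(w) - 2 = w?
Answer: -20557/72 ≈ -285.51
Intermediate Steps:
P = 199/72 (P = -398/(-144) = -398*(-1/144) = 199/72 ≈ 2.7639)
h(w) = 2 + w
W(x, u) = 2 + x
-233 + P*W(-21, -13) = -233 + 199*(2 - 21)/72 = -233 + (199/72)*(-19) = -233 - 3781/72 = -20557/72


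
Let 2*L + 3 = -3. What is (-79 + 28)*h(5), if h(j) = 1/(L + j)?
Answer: -51/2 ≈ -25.500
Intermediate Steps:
L = -3 (L = -3/2 + (½)*(-3) = -3/2 - 3/2 = -3)
h(j) = 1/(-3 + j)
(-79 + 28)*h(5) = (-79 + 28)/(-3 + 5) = -51/2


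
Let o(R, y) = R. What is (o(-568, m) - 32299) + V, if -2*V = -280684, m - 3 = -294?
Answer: 107475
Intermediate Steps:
m = -291 (m = 3 - 294 = -291)
V = 140342 (V = -1/2*(-280684) = 140342)
(o(-568, m) - 32299) + V = (-568 - 32299) + 140342 = -32867 + 140342 = 107475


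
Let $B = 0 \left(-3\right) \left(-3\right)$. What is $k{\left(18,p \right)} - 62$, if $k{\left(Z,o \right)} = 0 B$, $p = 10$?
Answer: $-62$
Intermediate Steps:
$B = 0$ ($B = 0 \left(-3\right) = 0$)
$k{\left(Z,o \right)} = 0$ ($k{\left(Z,o \right)} = 0 \cdot 0 = 0$)
$k{\left(18,p \right)} - 62 = 0 - 62 = -62$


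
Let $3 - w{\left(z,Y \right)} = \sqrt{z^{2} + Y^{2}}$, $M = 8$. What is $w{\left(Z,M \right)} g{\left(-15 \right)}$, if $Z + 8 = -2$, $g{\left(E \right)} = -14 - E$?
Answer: $3 - 2 \sqrt{41} \approx -9.8062$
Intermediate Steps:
$Z = -10$ ($Z = -8 - 2 = -10$)
$w{\left(z,Y \right)} = 3 - \sqrt{Y^{2} + z^{2}}$ ($w{\left(z,Y \right)} = 3 - \sqrt{z^{2} + Y^{2}} = 3 - \sqrt{Y^{2} + z^{2}}$)
$w{\left(Z,M \right)} g{\left(-15 \right)} = \left(3 - \sqrt{8^{2} + \left(-10\right)^{2}}\right) \left(-14 - -15\right) = \left(3 - \sqrt{64 + 100}\right) \left(-14 + 15\right) = \left(3 - \sqrt{164}\right) 1 = \left(3 - 2 \sqrt{41}\right) 1 = 3 - 2 \sqrt{41}$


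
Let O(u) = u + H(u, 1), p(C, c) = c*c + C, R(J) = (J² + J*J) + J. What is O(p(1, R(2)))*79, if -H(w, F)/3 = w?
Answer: -15958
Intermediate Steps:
R(J) = J + 2*J² (R(J) = (J² + J²) + J = 2*J² + J = J + 2*J²)
H(w, F) = -3*w
p(C, c) = C + c² (p(C, c) = c² + C = C + c²)
O(u) = -2*u (O(u) = u - 3*u = -2*u)
O(p(1, R(2)))*79 = -2*(1 + (2*(1 + 2*2))²)*79 = -2*(1 + (2*(1 + 4))²)*79 = -2*(1 + (2*5)²)*79 = -2*(1 + 10²)*79 = -2*(1 + 100)*79 = -2*101*79 = -202*79 = -15958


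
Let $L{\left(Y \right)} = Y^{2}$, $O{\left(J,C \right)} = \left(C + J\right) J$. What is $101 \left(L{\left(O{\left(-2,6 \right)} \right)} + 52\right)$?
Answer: $11716$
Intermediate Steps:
$O{\left(J,C \right)} = J \left(C + J\right)$
$101 \left(L{\left(O{\left(-2,6 \right)} \right)} + 52\right) = 101 \left(\left(- 2 \left(6 - 2\right)\right)^{2} + 52\right) = 101 \left(\left(\left(-2\right) 4\right)^{2} + 52\right) = 101 \left(\left(-8\right)^{2} + 52\right) = 101 \left(64 + 52\right) = 101 \cdot 116 = 11716$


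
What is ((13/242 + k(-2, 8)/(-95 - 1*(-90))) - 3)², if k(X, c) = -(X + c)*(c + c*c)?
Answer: 10196758441/1464100 ≈ 6964.5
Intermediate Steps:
k(X, c) = -(X + c)*(c + c²)
((13/242 + k(-2, 8)/(-95 - 1*(-90))) - 3)² = ((13/242 + (-1*8*(-2 + 8 + 8² - 2*8))/(-95 - 1*(-90))) - 3)² = ((13*(1/242) + (-1*8*(-2 + 8 + 64 - 16))/(-95 + 90)) - 3)² = ((13/242 - 1*8*54/(-5)) - 3)² = ((13/242 - 432*(-⅕)) - 3)² = ((13/242 + 432/5) - 3)² = (104609/1210 - 3)² = (100979/1210)² = 10196758441/1464100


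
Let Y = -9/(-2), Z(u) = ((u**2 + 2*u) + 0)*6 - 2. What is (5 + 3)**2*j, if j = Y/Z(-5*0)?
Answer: -144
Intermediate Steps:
Z(u) = -2 + 6*u**2 + 12*u (Z(u) = (u**2 + 2*u)*6 - 2 = (6*u**2 + 12*u) - 2 = -2 + 6*u**2 + 12*u)
Y = 9/2 (Y = -9*(-1/2) = 9/2 ≈ 4.5000)
j = -9/4 (j = 9/(2*(-2 + 6*(-5*0)**2 + 12*(-5*0))) = 9/(2*(-2 + 6*0**2 + 12*0)) = 9/(2*(-2 + 6*0 + 0)) = 9/(2*(-2 + 0 + 0)) = (9/2)/(-2) = (9/2)*(-1/2) = -9/4 ≈ -2.2500)
(5 + 3)**2*j = (5 + 3)**2*(-9/4) = 8**2*(-9/4) = 64*(-9/4) = -144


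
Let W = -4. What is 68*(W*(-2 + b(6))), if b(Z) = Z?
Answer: -1088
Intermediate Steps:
68*(W*(-2 + b(6))) = 68*(-4*(-2 + 6)) = 68*(-4*4) = 68*(-16) = -1088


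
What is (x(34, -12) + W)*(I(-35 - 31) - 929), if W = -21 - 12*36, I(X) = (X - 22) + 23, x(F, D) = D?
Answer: 462210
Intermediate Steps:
I(X) = 1 + X (I(X) = (-22 + X) + 23 = 1 + X)
W = -453 (W = -21 - 432 = -453)
(x(34, -12) + W)*(I(-35 - 31) - 929) = (-12 - 453)*((1 + (-35 - 31)) - 929) = -465*((1 - 66) - 929) = -465*(-65 - 929) = -465*(-994) = 462210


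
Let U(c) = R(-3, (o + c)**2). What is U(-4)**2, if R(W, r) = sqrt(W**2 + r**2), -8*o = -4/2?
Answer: 52929/256 ≈ 206.75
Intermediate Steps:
o = 1/4 (o = -(-1)/(2*2) = -1/8*(-2) = 1/4 ≈ 0.25000)
U(c) = sqrt(9 + (1/4 + c)**4) (U(c) = sqrt((-3)**2 + ((1/4 + c)**2)**2) = sqrt(9 + (1/4 + c)**4))
U(-4)**2 = (sqrt(2304 + (1 + 4*(-4))**4)/16)**2 = (sqrt(2304 + (1 - 16)**4)/16)**2 = (sqrt(2304 + (-15)**4)/16)**2 = (sqrt(2304 + 50625)/16)**2 = (sqrt(52929)/16)**2 = ((3*sqrt(5881))/16)**2 = (3*sqrt(5881)/16)**2 = 52929/256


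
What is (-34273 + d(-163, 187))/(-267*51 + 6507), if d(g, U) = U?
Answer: 5681/1185 ≈ 4.7941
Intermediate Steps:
(-34273 + d(-163, 187))/(-267*51 + 6507) = (-34273 + 187)/(-267*51 + 6507) = -34086/(-13617 + 6507) = -34086/(-7110) = -34086*(-1/7110) = 5681/1185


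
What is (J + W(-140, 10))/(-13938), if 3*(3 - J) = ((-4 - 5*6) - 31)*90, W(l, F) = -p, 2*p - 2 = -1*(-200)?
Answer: -926/6969 ≈ -0.13287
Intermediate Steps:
p = 101 (p = 1 + (-1*(-200))/2 = 1 + (½)*200 = 1 + 100 = 101)
W(l, F) = -101 (W(l, F) = -1*101 = -101)
J = 1953 (J = 3 - ((-4 - 5*6) - 31)*90/3 = 3 - ((-4 - 30) - 31)*90/3 = 3 - (-34 - 31)*90/3 = 3 - (-65)*90/3 = 3 - ⅓*(-5850) = 3 + 1950 = 1953)
(J + W(-140, 10))/(-13938) = (1953 - 101)/(-13938) = 1852*(-1/13938) = -926/6969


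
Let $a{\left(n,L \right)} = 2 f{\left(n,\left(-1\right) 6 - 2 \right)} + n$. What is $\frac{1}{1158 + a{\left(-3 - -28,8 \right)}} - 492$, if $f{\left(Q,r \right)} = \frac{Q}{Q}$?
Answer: $- \frac{583019}{1185} \approx -492.0$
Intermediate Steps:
$f{\left(Q,r \right)} = 1$
$a{\left(n,L \right)} = 2 + n$ ($a{\left(n,L \right)} = 2 \cdot 1 + n = 2 + n$)
$\frac{1}{1158 + a{\left(-3 - -28,8 \right)}} - 492 = \frac{1}{1158 + \left(2 - -25\right)} - 492 = \frac{1}{1158 + \left(2 + \left(-3 + 28\right)\right)} - 492 = \frac{1}{1158 + \left(2 + 25\right)} - 492 = \frac{1}{1158 + 27} - 492 = \frac{1}{1185} - 492 = - \frac{583019}{1185}$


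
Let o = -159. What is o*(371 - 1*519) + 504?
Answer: 24036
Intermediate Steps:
o*(371 - 1*519) + 504 = -159*(371 - 1*519) + 504 = -159*(371 - 519) + 504 = -159*(-148) + 504 = 23532 + 504 = 24036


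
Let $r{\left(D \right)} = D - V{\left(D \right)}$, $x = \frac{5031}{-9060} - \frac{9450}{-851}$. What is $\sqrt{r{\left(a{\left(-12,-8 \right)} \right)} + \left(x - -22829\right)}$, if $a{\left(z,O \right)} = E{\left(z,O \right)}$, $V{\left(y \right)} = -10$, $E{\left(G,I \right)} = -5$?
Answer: $\frac{\sqrt{37722078000045265}}{1285010} \approx 151.14$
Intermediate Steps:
$a{\left(z,O \right)} = -5$
$x = \frac{27111873}{2570020}$ ($x = 5031 \left(- \frac{1}{9060}\right) - - \frac{9450}{851} = - \frac{1677}{3020} + \frac{9450}{851} = \frac{27111873}{2570020} \approx 10.549$)
$r{\left(D \right)} = 10 + D$ ($r{\left(D \right)} = D - -10 = D + 10 = 10 + D$)
$\sqrt{r{\left(a{\left(-12,-8 \right)} \right)} + \left(x - -22829\right)} = \sqrt{\left(10 - 5\right) + \left(\frac{27111873}{2570020} - -22829\right)} = \sqrt{5 + \left(\frac{27111873}{2570020} + 22829\right)} = \sqrt{5 + \frac{58698098453}{2570020}} = \sqrt{\frac{58710948553}{2570020}} = \frac{\sqrt{37722078000045265}}{1285010}$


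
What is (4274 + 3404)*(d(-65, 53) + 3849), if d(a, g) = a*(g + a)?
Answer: 35541462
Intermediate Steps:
d(a, g) = a*(a + g)
(4274 + 3404)*(d(-65, 53) + 3849) = (4274 + 3404)*(-65*(-65 + 53) + 3849) = 7678*(-65*(-12) + 3849) = 7678*(780 + 3849) = 7678*4629 = 35541462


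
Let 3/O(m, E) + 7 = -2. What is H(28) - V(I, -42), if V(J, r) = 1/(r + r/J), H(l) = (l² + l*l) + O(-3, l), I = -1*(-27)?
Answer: 1843603/1176 ≈ 1567.7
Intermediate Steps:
I = 27
O(m, E) = -⅓ (O(m, E) = 3/(-7 - 2) = 3/(-9) = 3*(-⅑) = -⅓)
H(l) = -⅓ + 2*l² (H(l) = (l² + l*l) - ⅓ = (l² + l²) - ⅓ = 2*l² - ⅓ = -⅓ + 2*l²)
H(28) - V(I, -42) = (-⅓ + 2*28²) - 27/((-42)*(1 + 27)) = (-⅓ + 2*784) - 27*(-1)/(42*28) = (-⅓ + 1568) - 27*(-1)/(42*28) = 4703/3 - 1*(-9/392) = 4703/3 + 9/392 = 1843603/1176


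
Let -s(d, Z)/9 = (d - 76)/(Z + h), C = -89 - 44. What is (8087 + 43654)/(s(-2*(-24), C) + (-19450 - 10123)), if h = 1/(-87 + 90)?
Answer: -10296459/5885405 ≈ -1.7495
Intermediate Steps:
h = ⅓ (h = 1/3 = ⅓ ≈ 0.33333)
C = -133
s(d, Z) = -9*(-76 + d)/(⅓ + Z) (s(d, Z) = -9*(d - 76)/(Z + ⅓) = -9*(-76 + d)/(⅓ + Z))
(8087 + 43654)/(s(-2*(-24), C) + (-19450 - 10123)) = (8087 + 43654)/(27*(76 - (-2)*(-24))/(1 + 3*(-133)) + (-19450 - 10123)) = 51741/(27*(76 - 1*48)/(1 - 399) - 29573) = 51741/(27*(76 - 48)/(-398) - 29573) = 51741/(27*(-1/398)*28 - 29573) = 51741/(-378/199 - 29573) = 51741/(-5885405/199) = 51741*(-199/5885405) = -10296459/5885405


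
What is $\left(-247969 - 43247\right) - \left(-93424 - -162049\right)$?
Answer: $-359841$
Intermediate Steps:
$\left(-247969 - 43247\right) - \left(-93424 - -162049\right) = \left(-247969 - 43247\right) - \left(-93424 + 162049\right) = -291216 - 68625 = -359841$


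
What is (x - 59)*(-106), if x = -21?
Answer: 8480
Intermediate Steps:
(x - 59)*(-106) = (-21 - 59)*(-106) = -80*(-106) = 8480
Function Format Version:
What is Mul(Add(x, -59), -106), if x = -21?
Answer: 8480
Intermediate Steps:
Mul(Add(x, -59), -106) = Mul(Add(-21, -59), -106) = Mul(-80, -106) = 8480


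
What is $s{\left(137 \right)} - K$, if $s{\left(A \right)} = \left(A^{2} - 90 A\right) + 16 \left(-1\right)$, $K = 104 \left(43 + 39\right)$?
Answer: $-2105$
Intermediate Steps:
$K = 8528$ ($K = 104 \cdot 82 = 8528$)
$s{\left(A \right)} = -16 + A^{2} - 90 A$ ($s{\left(A \right)} = \left(A^{2} - 90 A\right) - 16 = -16 + A^{2} - 90 A$)
$s{\left(137 \right)} - K = \left(-16 + 137^{2} - 12330\right) - 8528 = \left(-16 + 18769 - 12330\right) - 8528 = 6423 - 8528 = -2105$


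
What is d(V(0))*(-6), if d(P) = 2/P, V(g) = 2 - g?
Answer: -6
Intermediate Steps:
d(V(0))*(-6) = (2/(2 - 1*0))*(-6) = (2/(2 + 0))*(-6) = (2/2)*(-6) = (2*(1/2))*(-6) = 1*(-6) = -6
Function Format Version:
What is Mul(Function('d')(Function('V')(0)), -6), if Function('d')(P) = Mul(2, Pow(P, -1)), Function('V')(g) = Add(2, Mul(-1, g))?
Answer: -6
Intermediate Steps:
Mul(Function('d')(Function('V')(0)), -6) = Mul(Mul(2, Pow(Add(2, Mul(-1, 0)), -1)), -6) = Mul(Mul(2, Pow(Add(2, 0), -1)), -6) = Mul(Mul(2, Pow(2, -1)), -6) = Mul(Mul(2, Rational(1, 2)), -6) = Mul(1, -6) = -6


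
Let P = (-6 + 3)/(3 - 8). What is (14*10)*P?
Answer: 84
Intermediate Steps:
P = ⅗ (P = -3/(-5) = -3*(-⅕) = ⅗ ≈ 0.60000)
(14*10)*P = (14*10)*(⅗) = 140*(⅗) = 84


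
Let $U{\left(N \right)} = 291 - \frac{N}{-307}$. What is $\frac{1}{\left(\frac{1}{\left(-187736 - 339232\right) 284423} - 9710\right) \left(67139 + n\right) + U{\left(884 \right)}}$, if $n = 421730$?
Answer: $- \frac{46013718575448}{218423334970103799730759} \approx -2.1066 \cdot 10^{-10}$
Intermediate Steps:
$U{\left(N \right)} = 291 + \frac{N}{307}$ ($U{\left(N \right)} = 291 - N \left(- \frac{1}{307}\right) = 291 - - \frac{N}{307} = 291 + \frac{N}{307}$)
$\frac{1}{\left(\frac{1}{\left(-187736 - 339232\right) 284423} - 9710\right) \left(67139 + n\right) + U{\left(884 \right)}} = \frac{1}{\left(\frac{1}{\left(-187736 - 339232\right) 284423} - 9710\right) \left(67139 + 421730\right) + \left(291 + \frac{1}{307} \cdot 884\right)} = \frac{1}{\left(\frac{1}{-526968} \cdot \frac{1}{284423} - 9710\right) 488869 + \left(291 + \frac{884}{307}\right)} = \frac{1}{\left(\left(- \frac{1}{526968}\right) \frac{1}{284423} - 9710\right) 488869 + \frac{90221}{307}} = \frac{1}{\left(- \frac{1}{149881819464} - 9710\right) 488869 + \frac{90221}{307}} = \frac{1}{\left(- \frac{1455352466995441}{149881819464}\right) 488869 + \frac{90221}{307}} = \frac{1}{- \frac{711476705187594246229}{149881819464} + \frac{90221}{307}} = \frac{1}{- \frac{218423334970103799730759}{46013718575448}} = - \frac{46013718575448}{218423334970103799730759}$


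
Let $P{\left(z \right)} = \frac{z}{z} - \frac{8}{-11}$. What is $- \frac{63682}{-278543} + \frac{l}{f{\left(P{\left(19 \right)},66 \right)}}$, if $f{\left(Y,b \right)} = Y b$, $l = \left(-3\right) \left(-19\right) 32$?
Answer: $\frac{4520370}{278543} \approx 16.229$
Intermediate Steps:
$l = 1824$ ($l = 57 \cdot 32 = 1824$)
$P{\left(z \right)} = \frac{19}{11}$ ($P{\left(z \right)} = 1 - - \frac{8}{11} = 1 + \frac{8}{11} = \frac{19}{11}$)
$- \frac{63682}{-278543} + \frac{l}{f{\left(P{\left(19 \right)},66 \right)}} = - \frac{63682}{-278543} + \frac{1824}{\frac{19}{11} \cdot 66} = \left(-63682\right) \left(- \frac{1}{278543}\right) + \frac{1824}{114} = \frac{63682}{278543} + 1824 \cdot \frac{1}{114} = \frac{63682}{278543} + 16 = \frac{4520370}{278543}$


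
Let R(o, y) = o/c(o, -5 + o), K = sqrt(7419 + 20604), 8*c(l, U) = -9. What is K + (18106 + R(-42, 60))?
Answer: 54430/3 + sqrt(28023) ≈ 18311.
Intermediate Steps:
c(l, U) = -9/8 (c(l, U) = (1/8)*(-9) = -9/8)
K = sqrt(28023) ≈ 167.40
R(o, y) = -8*o/9 (R(o, y) = o/(-9/8) = o*(-8/9) = -8*o/9)
K + (18106 + R(-42, 60)) = sqrt(28023) + (18106 - 8/9*(-42)) = sqrt(28023) + (18106 + 112/3) = sqrt(28023) + 54430/3 = 54430/3 + sqrt(28023)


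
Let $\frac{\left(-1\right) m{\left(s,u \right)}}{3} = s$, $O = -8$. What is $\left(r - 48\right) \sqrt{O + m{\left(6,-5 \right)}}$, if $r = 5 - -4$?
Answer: $- 39 i \sqrt{26} \approx - 198.86 i$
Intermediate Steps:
$m{\left(s,u \right)} = - 3 s$
$r = 9$ ($r = 5 + 4 = 9$)
$\left(r - 48\right) \sqrt{O + m{\left(6,-5 \right)}} = \left(9 - 48\right) \sqrt{-8 - 18} = - 39 \sqrt{-8 - 18} = - 39 \sqrt{-26} = - 39 i \sqrt{26}$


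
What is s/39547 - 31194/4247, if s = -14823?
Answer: -1296582399/167956109 ≈ -7.7198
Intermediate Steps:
s/39547 - 31194/4247 = -14823/39547 - 31194/4247 = -1296582399/167956109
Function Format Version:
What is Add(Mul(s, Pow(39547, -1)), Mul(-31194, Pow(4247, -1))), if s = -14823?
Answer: Rational(-1296582399, 167956109) ≈ -7.7198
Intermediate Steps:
Add(Mul(s, Pow(39547, -1)), Mul(-31194, Pow(4247, -1))) = Add(Mul(-14823, Pow(39547, -1)), Mul(-31194, Pow(4247, -1))) = Add(Mul(-14823, Rational(1, 39547)), Mul(-31194, Rational(1, 4247))) = Add(Rational(-14823, 39547), Rational(-31194, 4247)) = Rational(-1296582399, 167956109)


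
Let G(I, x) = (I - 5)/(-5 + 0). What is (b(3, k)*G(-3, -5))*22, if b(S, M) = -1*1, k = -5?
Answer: -176/5 ≈ -35.200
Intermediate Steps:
b(S, M) = -1
G(I, x) = 1 - I/5 (G(I, x) = (-5 + I)/(-5) = (-5 + I)*(-⅕) = 1 - I/5)
(b(3, k)*G(-3, -5))*22 = -(1 - ⅕*(-3))*22 = -(1 + ⅗)*22 = -1*8/5*22 = -8/5*22 = -176/5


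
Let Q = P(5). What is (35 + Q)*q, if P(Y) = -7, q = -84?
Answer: -2352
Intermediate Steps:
Q = -7
(35 + Q)*q = (35 - 7)*(-84) = 28*(-84) = -2352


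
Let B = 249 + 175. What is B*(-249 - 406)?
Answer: -277720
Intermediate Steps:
B = 424
B*(-249 - 406) = 424*(-249 - 406) = 424*(-655) = -277720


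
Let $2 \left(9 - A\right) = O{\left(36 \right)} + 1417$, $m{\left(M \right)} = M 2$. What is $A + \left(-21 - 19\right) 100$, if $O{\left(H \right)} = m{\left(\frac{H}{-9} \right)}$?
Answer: $- \frac{9391}{2} \approx -4695.5$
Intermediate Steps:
$m{\left(M \right)} = 2 M$
$O{\left(H \right)} = - \frac{2 H}{9}$ ($O{\left(H \right)} = 2 \frac{H}{-9} = 2 H \left(- \frac{1}{9}\right) = 2 \left(- \frac{H}{9}\right) = - \frac{2 H}{9}$)
$A = - \frac{1391}{2}$ ($A = 9 - \frac{\left(- \frac{2}{9}\right) 36 + 1417}{2} = 9 - \frac{-8 + 1417}{2} = 9 - \frac{1409}{2} = - \frac{1391}{2} \approx -695.5$)
$A + \left(-21 - 19\right) 100 = - \frac{1391}{2} + \left(-21 - 19\right) 100 = - \frac{1391}{2} - 4000 = - \frac{9391}{2}$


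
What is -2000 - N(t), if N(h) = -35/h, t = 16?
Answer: -31965/16 ≈ -1997.8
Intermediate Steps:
-2000 - N(t) = -2000 - (-35)/16 = -2000 - 1*(-35/16) = -2000 + 35/16 = -31965/16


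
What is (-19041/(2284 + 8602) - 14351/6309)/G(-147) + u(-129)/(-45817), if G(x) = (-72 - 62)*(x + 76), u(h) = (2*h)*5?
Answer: 830249245860305/29937715267776012 ≈ 0.027733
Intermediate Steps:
u(h) = 10*h
G(x) = -10184 - 134*x (G(x) = -134*(76 + x) = -10184 - 134*x)
(-19041/(2284 + 8602) - 14351/6309)/G(-147) + u(-129)/(-45817) = (-19041/(2284 + 8602) - 14351/6309)/(-10184 - 134*(-147)) + (10*(-129))/(-45817) = (-19041/10886 - 14351*1/6309)/(-10184 + 19698) - 1290*(-1/45817) = (-19041*1/10886 - 14351/6309)/9514 + 1290/45817 = (-19041/10886 - 14351/6309)*(1/9514) + 1290/45817 = -276354655/68679774*1/9514 + 1290/45817 = -276354655/653419369836 + 1290/45817 = 830249245860305/29937715267776012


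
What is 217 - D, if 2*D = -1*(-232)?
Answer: 101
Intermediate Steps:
D = 116 (D = (-1*(-232))/2 = (½)*232 = 116)
217 - D = 217 - 1*116 = 217 - 116 = 101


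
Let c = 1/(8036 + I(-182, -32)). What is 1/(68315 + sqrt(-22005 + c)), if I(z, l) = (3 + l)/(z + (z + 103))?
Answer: 4940882375/337537970959741 - 120*I*sqrt(7993477613)/337537970959741 ≈ 1.4638e-5 - 3.1785e-8*I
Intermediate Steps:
I(z, l) = (3 + l)/(103 + 2*z) (I(z, l) = (3 + l)/(z + (103 + z)) = (3 + l)/(103 + 2*z))
c = 9/72325 (c = 1/(8036 + (3 - 32)/(103 + 2*(-182))) = 1/(8036 - 29/(103 - 364)) = 1/(8036 - 29/(-261)) = 1/(8036 - 1/261*(-29)) = 1/(8036 + 1/9) = 1/(72325/9) = 9/72325 ≈ 0.00012444)
1/(68315 + sqrt(-22005 + c)) = 1/(68315 + sqrt(-22005 + 9/72325)) = 1/(68315 + sqrt(-1591511616/72325)) = 1/(68315 + 24*I*sqrt(7993477613)/14465)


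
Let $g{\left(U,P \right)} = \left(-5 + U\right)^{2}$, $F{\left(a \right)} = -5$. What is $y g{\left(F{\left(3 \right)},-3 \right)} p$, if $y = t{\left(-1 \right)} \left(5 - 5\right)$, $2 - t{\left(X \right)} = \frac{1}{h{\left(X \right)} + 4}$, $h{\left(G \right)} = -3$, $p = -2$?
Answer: $0$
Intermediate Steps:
$t{\left(X \right)} = 1$ ($t{\left(X \right)} = 2 - \frac{1}{-3 + 4} = 2 - 1^{-1} = 2 - 1 = 1$)
$y = 0$ ($y = 1 \left(5 - 5\right) = 1 \cdot 0 = 0$)
$y g{\left(F{\left(3 \right)},-3 \right)} p = 0 \left(-5 - 5\right)^{2} \left(-2\right) = 0 \left(-10\right)^{2} \left(-2\right) = 0 \cdot 100 \left(-2\right) = 0 \left(-2\right) = 0$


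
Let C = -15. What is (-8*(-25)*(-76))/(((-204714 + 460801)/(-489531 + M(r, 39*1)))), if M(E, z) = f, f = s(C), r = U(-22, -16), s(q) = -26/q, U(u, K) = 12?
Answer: 22322534560/768261 ≈ 29056.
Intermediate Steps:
r = 12
f = 26/15 (f = -26/(-15) = -26*(-1/15) = 26/15 ≈ 1.7333)
M(E, z) = 26/15
(-8*(-25)*(-76))/(((-204714 + 460801)/(-489531 + M(r, 39*1)))) = (-8*(-25)*(-76))/(((-204714 + 460801)/(-489531 + 26/15))) = (200*(-76))/((256087/(-7342939/15))) = -15200/(256087*(-15/7342939)) = -15200/(-3841305/7342939) = -15200*(-7342939/3841305) = 22322534560/768261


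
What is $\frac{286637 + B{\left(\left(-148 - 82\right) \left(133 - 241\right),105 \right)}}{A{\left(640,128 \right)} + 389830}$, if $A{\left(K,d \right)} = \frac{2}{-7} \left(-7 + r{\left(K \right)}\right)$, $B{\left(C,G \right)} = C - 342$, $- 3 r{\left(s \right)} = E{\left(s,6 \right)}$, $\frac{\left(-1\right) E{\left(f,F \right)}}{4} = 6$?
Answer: $\frac{2177945}{2728808} \approx 0.79813$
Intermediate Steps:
$E{\left(f,F \right)} = -24$ ($E{\left(f,F \right)} = \left(-4\right) 6 = -24$)
$r{\left(s \right)} = 8$ ($r{\left(s \right)} = \left(- \frac{1}{3}\right) \left(-24\right) = 8$)
$B{\left(C,G \right)} = -342 + C$ ($B{\left(C,G \right)} = C - 342 = -342 + C$)
$A{\left(K,d \right)} = - \frac{2}{7}$ ($A{\left(K,d \right)} = \frac{2}{-7} \left(-7 + 8\right) = 2 \left(- \frac{1}{7}\right) 1 = \left(- \frac{2}{7}\right) 1 = - \frac{2}{7}$)
$\frac{286637 + B{\left(\left(-148 - 82\right) \left(133 - 241\right),105 \right)}}{A{\left(640,128 \right)} + 389830} = \frac{286637 - \left(342 - \left(-148 - 82\right) \left(133 - 241\right)\right)}{- \frac{2}{7} + 389830} = \frac{286637 - -24498}{\frac{2728808}{7}} = \left(286637 + \left(-342 + 24840\right)\right) \frac{7}{2728808} = \left(286637 + 24498\right) \frac{7}{2728808} = 311135 \cdot \frac{7}{2728808} = \frac{2177945}{2728808}$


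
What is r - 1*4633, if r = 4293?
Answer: -340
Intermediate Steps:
r - 1*4633 = 4293 - 1*4633 = 4293 - 4633 = -340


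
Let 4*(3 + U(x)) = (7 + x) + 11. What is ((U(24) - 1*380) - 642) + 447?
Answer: -1135/2 ≈ -567.50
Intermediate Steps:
U(x) = 3/2 + x/4 (U(x) = -3 + ((7 + x) + 11)/4 = -3 + (18 + x)/4 = -3 + (9/2 + x/4) = 3/2 + x/4)
((U(24) - 1*380) - 642) + 447 = (((3/2 + (¼)*24) - 1*380) - 642) + 447 = (((3/2 + 6) - 380) - 642) + 447 = ((15/2 - 380) - 642) + 447 = (-745/2 - 642) + 447 = -2029/2 + 447 = -1135/2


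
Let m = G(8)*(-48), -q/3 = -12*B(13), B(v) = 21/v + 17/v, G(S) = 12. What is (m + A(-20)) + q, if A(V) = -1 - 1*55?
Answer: -6848/13 ≈ -526.77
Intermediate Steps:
A(V) = -56 (A(V) = -1 - 55 = -56)
B(v) = 38/v
q = 1368/13 (q = -(-36)*38/13 = -3*(-456/13) = 1368/13 ≈ 105.23)
m = -576 (m = 12*(-48) = -576)
(m + A(-20)) + q = (-576 - 56) + 1368/13 = -632 + 1368/13 = -6848/13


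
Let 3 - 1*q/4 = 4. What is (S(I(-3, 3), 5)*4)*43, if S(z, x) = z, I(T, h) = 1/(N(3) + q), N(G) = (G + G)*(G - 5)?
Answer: -43/4 ≈ -10.750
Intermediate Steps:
N(G) = 2*G*(-5 + G) (N(G) = (2*G)*(-5 + G) = 2*G*(-5 + G))
q = -4 (q = 12 - 4*4 = 12 - 16 = -4)
I(T, h) = -1/16 (I(T, h) = 1/(2*3*(-5 + 3) - 4) = 1/(2*3*(-2) - 4) = 1/(-12 - 4) = 1/(-16) = -1/16)
(S(I(-3, 3), 5)*4)*43 = -1/16*4*43 = -¼*43 = -43/4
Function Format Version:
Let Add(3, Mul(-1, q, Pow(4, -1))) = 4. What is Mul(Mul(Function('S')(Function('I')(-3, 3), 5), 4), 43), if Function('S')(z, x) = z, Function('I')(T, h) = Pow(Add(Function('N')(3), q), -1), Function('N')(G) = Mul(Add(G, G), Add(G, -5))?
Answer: Rational(-43, 4) ≈ -10.750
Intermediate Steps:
Function('N')(G) = Mul(2, G, Add(-5, G)) (Function('N')(G) = Mul(Mul(2, G), Add(-5, G)) = Mul(2, G, Add(-5, G)))
q = -4 (q = Add(12, Mul(-4, 4)) = Add(12, -16) = -4)
Function('I')(T, h) = Rational(-1, 16) (Function('I')(T, h) = Pow(Add(Mul(2, 3, Add(-5, 3)), -4), -1) = Pow(Add(Mul(2, 3, -2), -4), -1) = Pow(Add(-12, -4), -1) = Pow(-16, -1) = Rational(-1, 16))
Mul(Mul(Function('S')(Function('I')(-3, 3), 5), 4), 43) = Mul(Mul(Rational(-1, 16), 4), 43) = Mul(Rational(-1, 4), 43) = Rational(-43, 4)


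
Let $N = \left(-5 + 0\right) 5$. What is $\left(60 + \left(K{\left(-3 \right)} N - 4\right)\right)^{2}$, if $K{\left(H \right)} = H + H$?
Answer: $42436$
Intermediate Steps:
$N = -25$ ($N = \left(-5\right) 5 = -25$)
$K{\left(H \right)} = 2 H$
$\left(60 + \left(K{\left(-3 \right)} N - 4\right)\right)^{2} = \left(60 - \left(4 - 2 \left(-3\right) \left(-25\right)\right)\right)^{2} = \left(60 - -146\right)^{2} = \left(60 + \left(150 - 4\right)\right)^{2} = \left(60 + 146\right)^{2} = 206^{2} = 42436$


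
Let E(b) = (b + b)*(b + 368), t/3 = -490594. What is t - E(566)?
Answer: -2529070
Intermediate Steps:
t = -1471782 (t = 3*(-490594) = -1471782)
E(b) = 2*b*(368 + b) (E(b) = (2*b)*(368 + b) = 2*b*(368 + b))
t - E(566) = -1471782 - 2*566*(368 + 566) = -1471782 - 2*566*934 = -1471782 - 1*1057288 = -1471782 - 1057288 = -2529070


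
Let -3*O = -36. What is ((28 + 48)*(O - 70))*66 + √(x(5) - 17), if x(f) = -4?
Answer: -290928 + I*√21 ≈ -2.9093e+5 + 4.5826*I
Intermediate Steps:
O = 12 (O = -⅓*(-36) = 12)
((28 + 48)*(O - 70))*66 + √(x(5) - 17) = ((28 + 48)*(12 - 70))*66 + √(-4 - 17) = (76*(-58))*66 + √(-21) = -4408*66 + I*√21 = -290928 + I*√21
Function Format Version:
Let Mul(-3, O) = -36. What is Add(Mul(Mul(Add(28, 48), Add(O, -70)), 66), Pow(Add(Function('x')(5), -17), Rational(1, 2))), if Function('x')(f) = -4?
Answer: Add(-290928, Mul(I, Pow(21, Rational(1, 2)))) ≈ Add(-2.9093e+5, Mul(4.5826, I))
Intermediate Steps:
O = 12 (O = Mul(Rational(-1, 3), -36) = 12)
Add(Mul(Mul(Add(28, 48), Add(O, -70)), 66), Pow(Add(Function('x')(5), -17), Rational(1, 2))) = Add(Mul(Mul(Add(28, 48), Add(12, -70)), 66), Pow(Add(-4, -17), Rational(1, 2))) = Add(Mul(Mul(76, -58), 66), Pow(-21, Rational(1, 2))) = Add(Mul(-4408, 66), Mul(I, Pow(21, Rational(1, 2)))) = Add(-290928, Mul(I, Pow(21, Rational(1, 2))))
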